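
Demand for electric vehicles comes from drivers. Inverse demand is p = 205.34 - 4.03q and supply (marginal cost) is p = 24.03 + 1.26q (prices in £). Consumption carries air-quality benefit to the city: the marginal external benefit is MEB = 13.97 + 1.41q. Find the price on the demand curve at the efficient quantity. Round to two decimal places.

P = £2.51

Social marginal benefit = demand + MEB = 219.31 - 2.62q.
Set SMB = MC: 219.31 - 2.62q = 24.03 + 1.26q → q* = 50.3299.
Consumer price on the demand curve at q*: 205.34 − 4.03×50.3299 = 2.5105.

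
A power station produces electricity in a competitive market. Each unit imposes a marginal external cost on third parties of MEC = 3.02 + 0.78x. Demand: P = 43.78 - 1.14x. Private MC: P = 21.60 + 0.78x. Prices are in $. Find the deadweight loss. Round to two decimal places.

Market equilibrium (private): 21.60 + 0.78x = 43.78 - 1.14x → x_m = 11.5521.
Social marginal cost = private MC + MEC = 24.62 + 1.56x.
Set SMC = demand: 24.62 + 1.56x = 43.78 - 1.14x → x* = 7.0963.
Height of the DWL triangle at x_m is SMC(x_m) − demand(x_m) = MEC(x_m) = 12.0306.
DWL = ½ × 4.4558 × 12.0306 = 26.8030.

DWL = $26.80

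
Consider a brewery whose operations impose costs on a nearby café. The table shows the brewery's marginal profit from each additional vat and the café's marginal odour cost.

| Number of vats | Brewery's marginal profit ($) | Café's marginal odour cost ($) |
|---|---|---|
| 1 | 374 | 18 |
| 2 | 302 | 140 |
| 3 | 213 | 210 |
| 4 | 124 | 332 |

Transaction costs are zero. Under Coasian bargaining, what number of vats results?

3

Bargaining reaches the level where marginal profit last exceeds marginal odour cost.
That holds through level 3 (213 ≥ 210) but not at 4 (124 < 332).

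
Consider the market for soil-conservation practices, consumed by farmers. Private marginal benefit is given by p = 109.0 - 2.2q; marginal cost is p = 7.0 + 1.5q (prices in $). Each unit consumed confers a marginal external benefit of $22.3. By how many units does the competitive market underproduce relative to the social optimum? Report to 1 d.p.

6.0 units

Market equilibrium (private): 7.0 + 1.5q = 109.0 - 2.2q → q_m = 27.5676.
Social marginal benefit = demand + MEB = 131.3 - 2.2q.
Set SMB = MC: 131.3 - 2.2q = 7.0 + 1.5q → q* = 33.5946.
Gap = |27.5676 − 33.5946| = 6.0270.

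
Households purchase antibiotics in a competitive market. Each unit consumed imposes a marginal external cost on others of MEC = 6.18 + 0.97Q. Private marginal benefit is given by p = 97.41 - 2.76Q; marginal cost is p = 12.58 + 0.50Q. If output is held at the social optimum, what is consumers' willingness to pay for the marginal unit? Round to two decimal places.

Social marginal benefit = demand − MEC = 91.23 - 3.73Q.
Set SMB = MC: 91.23 - 3.73Q = 12.58 + 0.50Q → Q* = 18.5934.
Consumer price on the demand curve at Q*: 97.41 − 2.76×18.5934 = 46.0922.

P = 46.09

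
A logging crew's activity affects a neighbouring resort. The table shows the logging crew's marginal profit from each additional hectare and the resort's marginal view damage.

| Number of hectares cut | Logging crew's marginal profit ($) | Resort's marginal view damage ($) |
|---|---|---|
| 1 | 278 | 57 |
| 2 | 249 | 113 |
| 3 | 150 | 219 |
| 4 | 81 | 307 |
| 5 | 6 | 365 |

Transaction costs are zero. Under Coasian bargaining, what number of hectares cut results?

Bargaining reaches the level where marginal profit last exceeds marginal view damage.
That holds through level 2 (249 ≥ 113) but not at 3 (150 < 219).

2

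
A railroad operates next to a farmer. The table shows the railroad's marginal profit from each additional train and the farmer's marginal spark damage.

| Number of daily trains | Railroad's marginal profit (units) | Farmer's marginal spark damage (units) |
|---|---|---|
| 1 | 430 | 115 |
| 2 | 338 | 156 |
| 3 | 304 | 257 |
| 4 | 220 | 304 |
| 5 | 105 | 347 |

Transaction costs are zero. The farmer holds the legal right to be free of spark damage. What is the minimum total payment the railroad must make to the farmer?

Efficient level: marginal profit ≥ marginal spark damage through level 3, so k* = 3.
With the farmer holding the right, the railroad must at least compensate total damage at k*: 115 + 156 + 257 = 528.

528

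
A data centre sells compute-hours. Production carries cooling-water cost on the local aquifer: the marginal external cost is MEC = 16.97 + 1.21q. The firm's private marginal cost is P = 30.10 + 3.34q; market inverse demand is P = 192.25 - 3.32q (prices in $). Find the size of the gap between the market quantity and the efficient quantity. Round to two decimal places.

Market equilibrium (private): 30.10 + 3.34q = 192.25 - 3.32q → q_m = 24.3468.
Social marginal cost = private MC + MEC = 47.07 + 4.55q.
Set SMC = demand: 47.07 + 4.55q = 192.25 - 3.32q → q* = 18.4473.
Gap = |24.3468 − 18.4473| = 5.8995.

5.90 units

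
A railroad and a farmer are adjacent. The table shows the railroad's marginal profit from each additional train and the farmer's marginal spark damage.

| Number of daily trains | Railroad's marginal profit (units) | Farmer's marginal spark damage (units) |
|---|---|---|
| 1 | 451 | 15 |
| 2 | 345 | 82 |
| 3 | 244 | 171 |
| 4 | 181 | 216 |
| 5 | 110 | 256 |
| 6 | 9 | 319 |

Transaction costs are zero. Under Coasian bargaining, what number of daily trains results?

3

Bargaining reaches the level where marginal profit last exceeds marginal spark damage.
That holds through level 3 (244 ≥ 171) but not at 4 (181 < 216).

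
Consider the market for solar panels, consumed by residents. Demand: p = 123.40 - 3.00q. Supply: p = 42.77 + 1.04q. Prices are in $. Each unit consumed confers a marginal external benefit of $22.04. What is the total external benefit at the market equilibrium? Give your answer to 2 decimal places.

Market equilibrium (private): 42.77 + 1.04q = 123.40 - 3.00q → q_m = 19.9579.
Total external benefit = MEB × q_m = 22.04 × 19.9579 = 439.8721.

$439.87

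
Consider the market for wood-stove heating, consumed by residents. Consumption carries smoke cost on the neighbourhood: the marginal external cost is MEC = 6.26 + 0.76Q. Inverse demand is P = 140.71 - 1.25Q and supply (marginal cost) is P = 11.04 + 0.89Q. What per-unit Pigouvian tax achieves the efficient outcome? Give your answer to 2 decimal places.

tax = 38.60 per unit

Social marginal benefit = demand − MEC = 134.45 - 2.01Q.
Set SMB = MC: 134.45 - 2.01Q = 11.04 + 0.89Q → Q* = 42.5552.
The Pigouvian tax equals MEC at Q*: 6.26 + 0.76×42.5552 = 38.6020.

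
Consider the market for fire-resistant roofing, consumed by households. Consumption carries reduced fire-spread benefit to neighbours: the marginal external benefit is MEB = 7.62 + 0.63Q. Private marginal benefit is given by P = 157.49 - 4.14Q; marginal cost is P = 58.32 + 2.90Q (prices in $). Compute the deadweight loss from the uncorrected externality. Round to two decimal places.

Market equilibrium (private): 58.32 + 2.90Q = 157.49 - 4.14Q → Q_m = 14.0866.
Social marginal benefit = demand + MEB = 165.11 - 3.51Q.
Set SMB = MC: 165.11 - 3.51Q = 58.32 + 2.90Q → Q* = 16.6599.
Height of the DWL triangle at Q_m is SMB(Q_m) − MC(Q_m) = MEB(Q_m) = 16.4946.
DWL = ½ × 2.5733 × 16.4946 = 21.2228.

DWL = $21.22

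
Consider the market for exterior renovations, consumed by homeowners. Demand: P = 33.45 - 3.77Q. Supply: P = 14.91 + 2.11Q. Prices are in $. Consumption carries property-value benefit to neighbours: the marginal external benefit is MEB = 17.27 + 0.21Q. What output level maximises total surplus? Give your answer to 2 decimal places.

Q* = 6.32

Social marginal benefit = demand + MEB = 50.72 - 3.56Q.
Set SMB = MC: 50.72 - 3.56Q = 14.91 + 2.11Q → Q* = 6.3157.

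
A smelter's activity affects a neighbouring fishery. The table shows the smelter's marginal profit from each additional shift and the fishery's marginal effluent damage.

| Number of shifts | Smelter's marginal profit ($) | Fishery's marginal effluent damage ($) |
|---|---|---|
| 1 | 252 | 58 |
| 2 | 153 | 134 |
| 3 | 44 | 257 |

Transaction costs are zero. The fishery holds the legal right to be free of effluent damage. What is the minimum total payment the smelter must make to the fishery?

$192

Efficient level: marginal profit ≥ marginal effluent damage through level 2, so k* = 2.
With the fishery holding the right, the smelter must at least compensate total damage at k*: 58 + 134 = 192.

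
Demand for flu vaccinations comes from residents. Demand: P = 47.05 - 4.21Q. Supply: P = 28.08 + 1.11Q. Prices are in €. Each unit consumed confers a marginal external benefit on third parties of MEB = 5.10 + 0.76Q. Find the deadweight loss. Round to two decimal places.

Market equilibrium (private): 28.08 + 1.11Q = 47.05 - 4.21Q → Q_m = 3.5658.
Social marginal benefit = demand + MEB = 52.15 - 3.45Q.
Set SMB = MC: 52.15 - 3.45Q = 28.08 + 1.11Q → Q* = 5.2785.
Between Q* and Q_m the wedge SMB − MC runs linearly from 0 to MEB(Q_m), so the loss is a triangle.
DWL = ½ × 1.7127 × 7.8100 = 6.6881.

DWL = €6.69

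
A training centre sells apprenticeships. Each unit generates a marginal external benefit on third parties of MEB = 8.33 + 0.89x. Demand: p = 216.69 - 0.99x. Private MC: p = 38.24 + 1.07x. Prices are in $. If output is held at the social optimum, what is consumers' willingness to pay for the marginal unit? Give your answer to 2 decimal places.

Social marginal cost = private MC − MEB = 29.91 + 0.18x.
Set SMC = demand: 29.91 + 0.18x = 216.69 - 0.99x → x* = 159.6410.
Consumer price on the demand curve at x*: 216.69 − 0.99×159.6410 = 58.6454.

P = $58.65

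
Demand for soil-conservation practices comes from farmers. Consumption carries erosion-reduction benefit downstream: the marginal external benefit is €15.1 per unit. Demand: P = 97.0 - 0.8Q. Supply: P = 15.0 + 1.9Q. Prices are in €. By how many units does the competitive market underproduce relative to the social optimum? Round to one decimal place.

Market equilibrium (private): 15.0 + 1.9Q = 97.0 - 0.8Q → Q_m = 30.3704.
Social marginal benefit = demand + MEB = 112.1 - 0.8Q.
Set SMB = MC: 112.1 - 0.8Q = 15.0 + 1.9Q → Q* = 35.9630.
Gap = |30.3704 − 35.9630| = 5.5926.

5.6 units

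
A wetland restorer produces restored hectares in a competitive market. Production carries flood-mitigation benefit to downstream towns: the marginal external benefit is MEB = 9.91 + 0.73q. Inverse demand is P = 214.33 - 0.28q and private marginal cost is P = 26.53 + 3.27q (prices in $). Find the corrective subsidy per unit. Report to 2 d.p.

Social marginal cost = private MC − MEB = 16.62 + 2.54q.
Set SMC = demand: 16.62 + 2.54q = 214.33 - 0.28q → q* = 70.1099.
The Pigouvian subsidy equals MEB at q*: 9.91 + 0.73×70.1099 = 61.0902.

subsidy = $61.09 per unit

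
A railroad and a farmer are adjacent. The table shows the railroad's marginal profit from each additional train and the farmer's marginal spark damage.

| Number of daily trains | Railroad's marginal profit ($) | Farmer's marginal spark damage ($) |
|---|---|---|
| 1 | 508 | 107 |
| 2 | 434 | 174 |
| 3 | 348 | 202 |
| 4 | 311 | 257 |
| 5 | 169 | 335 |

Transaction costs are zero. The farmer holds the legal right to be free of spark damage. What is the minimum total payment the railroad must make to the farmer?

$740

Efficient level: marginal profit ≥ marginal spark damage through level 4, so k* = 4.
With the farmer holding the right, the railroad must at least compensate total damage at k*: 107 + 174 + 202 + 257 = 740.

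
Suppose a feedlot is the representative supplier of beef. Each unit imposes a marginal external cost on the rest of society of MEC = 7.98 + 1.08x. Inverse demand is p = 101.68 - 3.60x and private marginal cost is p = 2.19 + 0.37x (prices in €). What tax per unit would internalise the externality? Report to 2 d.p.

tax = €27.55 per unit

Social marginal cost = private MC + MEC = 10.17 + 1.45x.
Set SMC = demand: 10.17 + 1.45x = 101.68 - 3.60x → x* = 18.1208.
The Pigouvian tax equals MEC at x*: 7.98 + 1.08×18.1208 = 27.5505.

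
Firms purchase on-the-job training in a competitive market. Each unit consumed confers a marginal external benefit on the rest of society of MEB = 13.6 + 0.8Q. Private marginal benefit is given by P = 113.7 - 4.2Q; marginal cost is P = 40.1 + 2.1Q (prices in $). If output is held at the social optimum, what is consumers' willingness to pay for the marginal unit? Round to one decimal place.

P = $47.1

Social marginal benefit = demand + MEB = 127.3 - 3.4Q.
Set SMB = MC: 127.3 - 3.4Q = 40.1 + 2.1Q → Q* = 15.8545.
Consumer price on the demand curve at Q*: 113.7 − 4.2×15.8545 = 47.1111.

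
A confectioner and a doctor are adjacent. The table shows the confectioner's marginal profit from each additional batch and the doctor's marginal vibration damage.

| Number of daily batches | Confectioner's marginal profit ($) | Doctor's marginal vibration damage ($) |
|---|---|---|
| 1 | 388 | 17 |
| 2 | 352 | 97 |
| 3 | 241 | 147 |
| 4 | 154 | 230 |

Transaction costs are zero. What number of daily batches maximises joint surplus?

Bargaining reaches the level where marginal profit last exceeds marginal vibration damage.
That holds through level 3 (241 ≥ 147) but not at 4 (154 < 230).

3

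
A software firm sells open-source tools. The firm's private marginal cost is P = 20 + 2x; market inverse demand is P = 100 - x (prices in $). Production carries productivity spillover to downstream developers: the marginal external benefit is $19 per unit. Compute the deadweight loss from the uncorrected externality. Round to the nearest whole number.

DWL = $60

Market equilibrium (private): 20 + 2x = 100 - x → x_m = 26.6667.
Social marginal cost = private MC − MEB = 1 + 2x.
Set SMC = demand: 1 + 2x = 100 - x → x* = 33.0000.
Height of the DWL triangle at x_m is demand(x_m) − SMC(x_m) = MEB(x_m) = 19.0000.
DWL = ½ × 6.3333 × 19.0000 = 60.1664.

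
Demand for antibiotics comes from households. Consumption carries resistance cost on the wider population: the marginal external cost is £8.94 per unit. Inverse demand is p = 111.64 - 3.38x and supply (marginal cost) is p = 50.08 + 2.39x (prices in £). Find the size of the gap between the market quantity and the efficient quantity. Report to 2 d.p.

Market equilibrium (private): 50.08 + 2.39x = 111.64 - 3.38x → x_m = 10.6690.
Social marginal benefit = demand − MEC = 102.70 - 3.38x.
Set SMB = MC: 102.70 - 3.38x = 50.08 + 2.39x → x* = 9.1196.
Gap = |10.6690 − 9.1196| = 1.5494.

1.55 units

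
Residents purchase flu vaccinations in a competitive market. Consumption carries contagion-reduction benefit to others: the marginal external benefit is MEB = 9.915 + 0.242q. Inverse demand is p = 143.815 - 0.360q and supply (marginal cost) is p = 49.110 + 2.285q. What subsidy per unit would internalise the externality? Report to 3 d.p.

subsidy = 20.451 per unit

Social marginal benefit = demand + MEB = 153.730 - 0.118q.
Set SMB = MC: 153.730 - 0.118q = 49.110 + 2.285q → q* = 43.5372.
The Pigouvian subsidy equals MEB at q*: 9.915 + 0.242×43.5372 = 20.4510.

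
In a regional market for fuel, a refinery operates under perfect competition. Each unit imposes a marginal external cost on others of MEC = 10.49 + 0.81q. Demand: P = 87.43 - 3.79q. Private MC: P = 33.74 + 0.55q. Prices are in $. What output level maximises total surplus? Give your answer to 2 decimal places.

Social marginal cost = private MC + MEC = 44.23 + 1.36q.
Set SMC = demand: 44.23 + 1.36q = 87.43 - 3.79q → q* = 8.3883.

q* = 8.39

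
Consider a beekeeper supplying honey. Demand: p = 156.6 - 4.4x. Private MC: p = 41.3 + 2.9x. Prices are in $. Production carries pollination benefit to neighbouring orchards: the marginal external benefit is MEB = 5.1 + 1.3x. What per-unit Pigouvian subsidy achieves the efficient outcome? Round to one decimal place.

Social marginal cost = private MC − MEB = 36.2 + 1.6x.
Set SMC = demand: 36.2 + 1.6x = 156.6 - 4.4x → x* = 20.0667.
The Pigouvian subsidy equals MEB at x*: 5.1 + 1.3×20.0667 = 31.1867.

subsidy = $31.2 per unit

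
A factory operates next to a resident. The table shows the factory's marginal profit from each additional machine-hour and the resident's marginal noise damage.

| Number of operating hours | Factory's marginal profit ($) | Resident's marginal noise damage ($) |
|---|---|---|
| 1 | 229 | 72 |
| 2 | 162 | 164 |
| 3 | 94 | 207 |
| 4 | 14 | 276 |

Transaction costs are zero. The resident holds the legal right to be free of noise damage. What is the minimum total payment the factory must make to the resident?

Efficient level: marginal profit ≥ marginal noise damage through level 1, so k* = 1.
With the resident holding the right, the factory must at least compensate total damage at k*: 72 = 72.

$72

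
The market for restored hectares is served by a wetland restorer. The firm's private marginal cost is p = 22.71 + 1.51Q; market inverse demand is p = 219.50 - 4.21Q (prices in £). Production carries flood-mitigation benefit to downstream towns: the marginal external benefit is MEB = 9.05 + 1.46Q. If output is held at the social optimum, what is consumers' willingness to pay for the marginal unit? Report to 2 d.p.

Social marginal cost = private MC − MEB = 13.66 + 0.05Q.
Set SMC = demand: 13.66 + 0.05Q = 219.50 - 4.21Q → Q* = 48.3192.
Consumer price on the demand curve at Q*: 219.50 − 4.21×48.3192 = 16.0762.

P = £16.08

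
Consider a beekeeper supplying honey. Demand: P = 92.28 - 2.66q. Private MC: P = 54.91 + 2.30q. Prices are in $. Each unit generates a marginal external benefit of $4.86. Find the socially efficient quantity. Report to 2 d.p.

Social marginal cost = private MC − MEB = 50.05 + 2.30q.
Set SMC = demand: 50.05 + 2.30q = 92.28 - 2.66q → q* = 8.5141.

q* = 8.51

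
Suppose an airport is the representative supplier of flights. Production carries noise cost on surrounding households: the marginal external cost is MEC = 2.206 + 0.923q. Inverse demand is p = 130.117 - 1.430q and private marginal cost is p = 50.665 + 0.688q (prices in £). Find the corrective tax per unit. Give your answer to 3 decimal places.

Social marginal cost = private MC + MEC = 52.871 + 1.611q.
Set SMC = demand: 52.871 + 1.611q = 130.117 - 1.430q → q* = 25.4015.
The Pigouvian tax equals MEC at q*: 2.206 + 0.923×25.4015 = 25.6516.

tax = £25.652 per unit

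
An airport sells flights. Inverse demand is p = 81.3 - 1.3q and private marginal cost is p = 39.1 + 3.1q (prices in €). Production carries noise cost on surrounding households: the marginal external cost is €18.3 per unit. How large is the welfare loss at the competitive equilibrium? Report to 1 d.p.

Market equilibrium (private): 39.1 + 3.1q = 81.3 - 1.3q → q_m = 9.5909.
Social marginal cost = private MC + MEC = 57.4 + 3.1q.
Set SMC = demand: 57.4 + 3.1q = 81.3 - 1.3q → q* = 5.4318.
Between q* and q_m the wedge SMC − demand runs linearly from 0 to MEC(q_m), so the loss is a triangle.
DWL = ½ × 4.1591 × 18.3000 = 38.0558.

DWL = €38.1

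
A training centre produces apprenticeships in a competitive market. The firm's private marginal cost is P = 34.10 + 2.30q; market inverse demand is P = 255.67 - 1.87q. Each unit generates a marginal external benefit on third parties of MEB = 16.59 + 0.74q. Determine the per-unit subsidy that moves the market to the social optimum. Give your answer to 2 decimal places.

Social marginal cost = private MC − MEB = 17.51 + 1.56q.
Set SMC = demand: 17.51 + 1.56q = 255.67 - 1.87q → q* = 69.4344.
The Pigouvian subsidy equals MEB at q*: 16.59 + 0.74×69.4344 = 67.9715.

subsidy = 67.97 per unit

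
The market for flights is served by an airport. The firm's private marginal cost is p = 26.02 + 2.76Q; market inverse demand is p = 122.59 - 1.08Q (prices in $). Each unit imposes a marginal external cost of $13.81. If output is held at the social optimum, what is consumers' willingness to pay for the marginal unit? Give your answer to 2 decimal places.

P = $99.31

Social marginal cost = private MC + MEC = 39.83 + 2.76Q.
Set SMC = demand: 39.83 + 2.76Q = 122.59 - 1.08Q → Q* = 21.5521.
Consumer price on the demand curve at Q*: 122.59 − 1.08×21.5521 = 99.3137.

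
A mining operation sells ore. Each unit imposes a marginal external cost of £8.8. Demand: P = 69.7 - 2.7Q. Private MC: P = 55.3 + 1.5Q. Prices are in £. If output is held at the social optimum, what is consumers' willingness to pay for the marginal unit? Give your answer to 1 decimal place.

P = £66.1

Social marginal cost = private MC + MEC = 64.1 + 1.5Q.
Set SMC = demand: 64.1 + 1.5Q = 69.7 - 2.7Q → Q* = 1.3333.
Consumer price on the demand curve at Q*: 69.7 − 2.7×1.3333 = 66.1001.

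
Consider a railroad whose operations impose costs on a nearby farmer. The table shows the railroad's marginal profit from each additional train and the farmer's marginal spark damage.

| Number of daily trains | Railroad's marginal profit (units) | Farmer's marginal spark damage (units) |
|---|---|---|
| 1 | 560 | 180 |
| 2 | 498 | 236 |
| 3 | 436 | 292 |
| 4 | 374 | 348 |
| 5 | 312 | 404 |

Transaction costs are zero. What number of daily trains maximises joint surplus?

4

Bargaining reaches the level where marginal profit last exceeds marginal spark damage.
That holds through level 4 (374 ≥ 348) but not at 5 (312 < 404).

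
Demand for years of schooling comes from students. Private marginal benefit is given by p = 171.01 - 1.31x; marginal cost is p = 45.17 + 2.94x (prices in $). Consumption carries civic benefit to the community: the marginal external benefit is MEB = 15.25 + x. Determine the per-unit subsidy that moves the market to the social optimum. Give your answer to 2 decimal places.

subsidy = $58.66 per unit

Social marginal benefit = demand + MEB = 186.26 - 0.31x.
Set SMB = MC: 186.26 - 0.31x = 45.17 + 2.94x → x* = 43.4123.
The Pigouvian subsidy equals MEB at x*: 15.25 + 1.00×43.4123 = 58.6623.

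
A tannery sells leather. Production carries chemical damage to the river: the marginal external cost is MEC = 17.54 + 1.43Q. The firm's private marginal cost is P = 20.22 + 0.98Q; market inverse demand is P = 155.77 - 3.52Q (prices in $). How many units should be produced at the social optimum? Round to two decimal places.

Social marginal cost = private MC + MEC = 37.76 + 2.41Q.
Set SMC = demand: 37.76 + 2.41Q = 155.77 - 3.52Q → Q* = 19.9005.

Q* = 19.90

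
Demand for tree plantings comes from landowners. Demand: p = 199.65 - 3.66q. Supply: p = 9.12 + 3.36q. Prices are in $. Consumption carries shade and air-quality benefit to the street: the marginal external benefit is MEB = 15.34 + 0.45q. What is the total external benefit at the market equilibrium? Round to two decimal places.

$582.09

Market equilibrium (private): 9.12 + 3.36q = 199.65 - 3.66q → q_m = 27.1410.
Total external benefit = ∫₀^{q_m} (15.34 + 0.45q) dq = 15.34×27.1410 + ½×0.45×27.1410² = 582.0856.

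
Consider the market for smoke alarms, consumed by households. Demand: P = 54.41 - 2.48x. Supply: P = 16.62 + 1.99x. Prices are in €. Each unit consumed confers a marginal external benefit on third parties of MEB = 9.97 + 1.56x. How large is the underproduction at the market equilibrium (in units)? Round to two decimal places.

7.96 units

Market equilibrium (private): 16.62 + 1.99x = 54.41 - 2.48x → x_m = 8.4541.
Social marginal benefit = demand + MEB = 64.38 - 0.92x.
Set SMB = MC: 64.38 - 0.92x = 16.62 + 1.99x → x* = 16.4124.
Gap = |8.4541 − 16.4124| = 7.9583.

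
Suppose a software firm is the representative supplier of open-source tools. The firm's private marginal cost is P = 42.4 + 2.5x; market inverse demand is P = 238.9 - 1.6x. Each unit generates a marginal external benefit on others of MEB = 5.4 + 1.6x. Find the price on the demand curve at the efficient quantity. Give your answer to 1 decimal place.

P = 109.7

Social marginal cost = private MC − MEB = 37.0 + 0.9x.
Set SMC = demand: 37.0 + 0.9x = 238.9 - 1.6x → x* = 80.7600.
Consumer price on the demand curve at x*: 238.9 − 1.6×80.7600 = 109.6840.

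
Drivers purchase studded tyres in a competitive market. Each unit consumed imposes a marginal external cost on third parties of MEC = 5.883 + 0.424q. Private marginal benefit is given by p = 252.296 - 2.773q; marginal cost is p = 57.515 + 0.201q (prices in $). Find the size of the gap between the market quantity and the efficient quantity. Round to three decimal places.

9.904 units

Market equilibrium (private): 57.515 + 0.201q = 252.296 - 2.773q → q_m = 65.4946.
Social marginal benefit = demand − MEC = 246.413 - 3.197q.
Set SMB = MC: 246.413 - 3.197q = 57.515 + 0.201q → q* = 55.5909.
Gap = |65.4946 − 55.5909| = 9.9037.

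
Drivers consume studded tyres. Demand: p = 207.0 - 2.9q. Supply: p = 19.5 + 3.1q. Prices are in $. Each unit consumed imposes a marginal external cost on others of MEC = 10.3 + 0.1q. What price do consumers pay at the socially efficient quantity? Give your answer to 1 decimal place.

P = $122.8

Social marginal benefit = demand − MEC = 196.7 - 3.0q.
Set SMB = MC: 196.7 - 3.0q = 19.5 + 3.1q → q* = 29.0492.
Consumer price on the demand curve at q*: 207.0 − 2.9×29.0492 = 122.7573.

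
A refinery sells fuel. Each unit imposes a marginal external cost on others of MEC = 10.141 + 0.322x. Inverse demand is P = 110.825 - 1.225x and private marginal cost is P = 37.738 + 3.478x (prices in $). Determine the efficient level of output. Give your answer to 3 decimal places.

x* = 12.527

Social marginal cost = private MC + MEC = 47.879 + 3.800x.
Set SMC = demand: 47.879 + 3.800x = 110.825 - 1.225x → x* = 12.5266.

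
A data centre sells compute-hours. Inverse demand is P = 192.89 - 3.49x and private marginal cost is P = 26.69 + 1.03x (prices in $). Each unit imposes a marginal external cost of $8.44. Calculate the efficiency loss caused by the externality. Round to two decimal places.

DWL = $7.88

Market equilibrium (private): 26.69 + 1.03x = 192.89 - 3.49x → x_m = 36.7699.
Social marginal cost = private MC + MEC = 35.13 + 1.03x.
Set SMC = demand: 35.13 + 1.03x = 192.89 - 3.49x → x* = 34.9027.
Between x* and x_m the wedge SMC − demand runs linearly from 0 to MEC(x_m), so the loss is a triangle.
DWL = ½ × 1.8672 × 8.4400 = 7.8796.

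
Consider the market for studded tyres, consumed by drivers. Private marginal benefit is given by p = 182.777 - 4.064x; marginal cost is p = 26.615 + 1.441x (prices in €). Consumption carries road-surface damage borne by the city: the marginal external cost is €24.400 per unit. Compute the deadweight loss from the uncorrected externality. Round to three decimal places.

Market equilibrium (private): 26.615 + 1.441x = 182.777 - 4.064x → x_m = 28.3673.
Social marginal benefit = demand − MEC = 158.377 - 4.064x.
Set SMB = MC: 158.377 - 4.064x = 26.615 + 1.441x → x* = 23.9350.
Between x* and x_m the wedge MC − SMB runs linearly from 0 to MEC(x_m), so the loss is a triangle.
DWL = ½ × 4.4323 × 24.4000 = 54.0741.

DWL = €54.074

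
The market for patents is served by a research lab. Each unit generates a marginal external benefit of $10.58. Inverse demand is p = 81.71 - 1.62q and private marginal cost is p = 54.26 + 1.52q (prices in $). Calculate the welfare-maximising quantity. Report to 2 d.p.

q* = 12.11

Social marginal cost = private MC − MEB = 43.68 + 1.52q.
Set SMC = demand: 43.68 + 1.52q = 81.71 - 1.62q → q* = 12.1115.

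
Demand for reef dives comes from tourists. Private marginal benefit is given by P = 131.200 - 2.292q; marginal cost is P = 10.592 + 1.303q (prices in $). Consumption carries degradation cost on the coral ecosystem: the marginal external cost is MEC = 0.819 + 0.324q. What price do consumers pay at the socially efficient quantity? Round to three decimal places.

P = $61.142

Social marginal benefit = demand − MEC = 130.381 - 2.616q.
Set SMB = MC: 130.381 - 2.616q = 10.592 + 1.303q → q* = 30.5662.
Consumer price on the demand curve at q*: 131.200 − 2.292×30.5662 = 61.1423.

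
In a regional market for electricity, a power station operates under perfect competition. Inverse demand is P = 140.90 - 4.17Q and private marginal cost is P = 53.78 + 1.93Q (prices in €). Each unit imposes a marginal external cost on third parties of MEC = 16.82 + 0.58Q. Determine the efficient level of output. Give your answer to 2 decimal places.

Social marginal cost = private MC + MEC = 70.60 + 2.51Q.
Set SMC = demand: 70.60 + 2.51Q = 140.90 - 4.17Q → Q* = 10.5240.

Q* = 10.52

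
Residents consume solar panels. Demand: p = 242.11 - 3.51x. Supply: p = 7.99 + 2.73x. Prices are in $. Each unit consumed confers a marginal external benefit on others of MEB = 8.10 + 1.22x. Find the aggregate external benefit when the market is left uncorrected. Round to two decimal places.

Market equilibrium (private): 7.99 + 2.73x = 242.11 - 3.51x → x_m = 37.5192.
Total external benefit = ∫₀^{x_m} (8.10 + 1.22x) dx = 8.10×37.5192 + ½×1.22×37.5192² = 1162.5966.

$1162.60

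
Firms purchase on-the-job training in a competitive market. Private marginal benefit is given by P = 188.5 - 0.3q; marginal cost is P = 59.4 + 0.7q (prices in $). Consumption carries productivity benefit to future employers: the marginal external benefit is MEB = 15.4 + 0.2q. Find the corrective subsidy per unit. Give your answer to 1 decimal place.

Social marginal benefit = demand + MEB = 203.9 - 0.1q.
Set SMB = MC: 203.9 - 0.1q = 59.4 + 0.7q → q* = 180.6250.
The Pigouvian subsidy equals MEB at q*: 15.4 + 0.2×180.6250 = 51.5250.

subsidy = $51.5 per unit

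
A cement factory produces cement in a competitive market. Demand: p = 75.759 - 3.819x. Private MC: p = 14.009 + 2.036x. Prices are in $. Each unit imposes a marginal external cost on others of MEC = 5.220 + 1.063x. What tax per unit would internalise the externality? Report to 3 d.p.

Social marginal cost = private MC + MEC = 19.229 + 3.099x.
Set SMC = demand: 19.229 + 3.099x = 75.759 - 3.819x → x* = 8.1714.
The Pigouvian tax equals MEC at x*: 5.220 + 1.063×8.1714 = 13.9062.

tax = $13.906 per unit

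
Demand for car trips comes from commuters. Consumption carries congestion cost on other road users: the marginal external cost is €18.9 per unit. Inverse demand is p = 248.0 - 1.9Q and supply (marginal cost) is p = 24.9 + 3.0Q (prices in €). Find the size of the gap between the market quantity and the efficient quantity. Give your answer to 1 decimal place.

Market equilibrium (private): 24.9 + 3.0Q = 248.0 - 1.9Q → Q_m = 45.5306.
Social marginal benefit = demand − MEC = 229.1 - 1.9Q.
Set SMB = MC: 229.1 - 1.9Q = 24.9 + 3.0Q → Q* = 41.6735.
Gap = |45.5306 − 41.6735| = 3.8571.

3.9 units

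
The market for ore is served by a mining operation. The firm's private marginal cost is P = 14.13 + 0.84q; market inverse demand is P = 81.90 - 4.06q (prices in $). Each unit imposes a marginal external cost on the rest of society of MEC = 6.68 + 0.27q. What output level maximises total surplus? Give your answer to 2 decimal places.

q* = 11.82

Social marginal cost = private MC + MEC = 20.81 + 1.11q.
Set SMC = demand: 20.81 + 1.11q = 81.90 - 4.06q → q* = 11.8162.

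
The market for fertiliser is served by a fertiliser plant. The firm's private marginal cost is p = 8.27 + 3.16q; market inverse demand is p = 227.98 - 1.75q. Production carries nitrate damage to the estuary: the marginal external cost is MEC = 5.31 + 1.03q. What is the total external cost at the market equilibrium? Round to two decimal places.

Market equilibrium (private): 8.27 + 3.16q = 227.98 - 1.75q → q_m = 44.7475.
Total external cost = ∫₀^{q_m} (5.31 + 1.03q) dq = 5.31×44.7475 + ½×1.03×44.7475² = 1268.8137.

1268.81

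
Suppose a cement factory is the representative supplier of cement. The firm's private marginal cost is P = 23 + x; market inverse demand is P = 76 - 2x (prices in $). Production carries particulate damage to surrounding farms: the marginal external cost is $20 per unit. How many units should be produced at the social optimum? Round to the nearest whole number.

Social marginal cost = private MC + MEC = 43 + x.
Set SMC = demand: 43 + x = 76 - 2x → x* = 11.0000.

x* = 11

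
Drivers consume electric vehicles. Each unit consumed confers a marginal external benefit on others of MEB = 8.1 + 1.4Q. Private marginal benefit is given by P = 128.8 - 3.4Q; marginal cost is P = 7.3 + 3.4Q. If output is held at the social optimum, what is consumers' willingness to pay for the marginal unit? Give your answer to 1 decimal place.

P = 47.2

Social marginal benefit = demand + MEB = 136.9 - 2.0Q.
Set SMB = MC: 136.9 - 2.0Q = 7.3 + 3.4Q → Q* = 24.0000.
Consumer price on the demand curve at Q*: 128.8 − 3.4×24.0000 = 47.2000.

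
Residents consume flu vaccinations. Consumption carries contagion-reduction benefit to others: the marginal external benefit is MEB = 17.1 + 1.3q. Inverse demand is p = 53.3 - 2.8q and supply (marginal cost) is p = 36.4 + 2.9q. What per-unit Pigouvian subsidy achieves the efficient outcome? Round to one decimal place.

Social marginal benefit = demand + MEB = 70.4 - 1.5q.
Set SMB = MC: 70.4 - 1.5q = 36.4 + 2.9q → q* = 7.7273.
The Pigouvian subsidy equals MEB at q*: 17.1 + 1.3×7.7273 = 27.1455.

subsidy = 27.1 per unit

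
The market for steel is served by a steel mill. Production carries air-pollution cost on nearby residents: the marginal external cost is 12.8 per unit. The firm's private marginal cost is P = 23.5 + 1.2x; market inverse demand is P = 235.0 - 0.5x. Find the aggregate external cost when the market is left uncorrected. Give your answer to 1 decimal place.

1592.5

Market equilibrium (private): 23.5 + 1.2x = 235.0 - 0.5x → x_m = 124.4118.
Total external cost = MEC × x_m = 12.8 × 124.4118 = 1592.4710.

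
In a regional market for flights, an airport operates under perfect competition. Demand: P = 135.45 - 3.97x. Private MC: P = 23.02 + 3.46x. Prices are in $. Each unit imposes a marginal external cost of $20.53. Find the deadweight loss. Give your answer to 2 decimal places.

Market equilibrium (private): 23.02 + 3.46x = 135.45 - 3.97x → x_m = 15.1319.
Social marginal cost = private MC + MEC = 43.55 + 3.46x.
Set SMC = demand: 43.55 + 3.46x = 135.45 - 3.97x → x* = 12.3688.
Height of the DWL triangle at x_m is SMC(x_m) − demand(x_m) = MEC(x_m) = 20.5300.
DWL = ½ × 2.7631 × 20.5300 = 28.3632.

DWL = $28.36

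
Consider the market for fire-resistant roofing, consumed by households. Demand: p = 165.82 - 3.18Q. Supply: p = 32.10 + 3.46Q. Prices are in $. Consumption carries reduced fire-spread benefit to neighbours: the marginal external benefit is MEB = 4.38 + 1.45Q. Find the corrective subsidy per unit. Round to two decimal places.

Social marginal benefit = demand + MEB = 170.20 - 1.73Q.
Set SMB = MC: 170.20 - 1.73Q = 32.10 + 3.46Q → Q* = 26.6089.
The Pigouvian subsidy equals MEB at Q*: 4.38 + 1.45×26.6089 = 42.9629.

subsidy = $42.96 per unit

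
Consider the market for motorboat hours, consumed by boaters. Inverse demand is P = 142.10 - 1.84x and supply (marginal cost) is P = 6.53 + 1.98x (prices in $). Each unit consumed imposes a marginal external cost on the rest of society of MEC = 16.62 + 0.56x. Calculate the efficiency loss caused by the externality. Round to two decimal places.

Market equilibrium (private): 6.53 + 1.98x = 142.10 - 1.84x → x_m = 35.4895.
Social marginal benefit = demand − MEC = 125.48 - 2.40x.
Set SMB = MC: 125.48 - 2.40x = 6.53 + 1.98x → x* = 27.1575.
Height of the DWL triangle at x_m is MC(x_m) − SMB(x_m) = MEC(x_m) = 36.4941.
DWL = ½ × 8.3320 × 36.4941 = 152.0344.

DWL = $152.03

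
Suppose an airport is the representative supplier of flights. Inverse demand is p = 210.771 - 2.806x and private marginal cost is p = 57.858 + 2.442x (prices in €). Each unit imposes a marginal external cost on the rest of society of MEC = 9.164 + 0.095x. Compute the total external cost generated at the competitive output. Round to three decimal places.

€307.342

Market equilibrium (private): 57.858 + 2.442x = 210.771 - 2.806x → x_m = 29.1374.
Total external cost = ∫₀^{x_m} (9.164 + 0.095x) dx = 9.164×29.1374 + ½×0.095×29.1374² = 307.3421.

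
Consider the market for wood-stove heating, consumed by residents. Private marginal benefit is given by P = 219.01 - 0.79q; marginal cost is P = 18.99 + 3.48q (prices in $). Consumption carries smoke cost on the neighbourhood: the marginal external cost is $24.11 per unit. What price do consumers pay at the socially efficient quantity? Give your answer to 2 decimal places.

P = $186.46

Social marginal benefit = demand − MEC = 194.90 - 0.79q.
Set SMB = MC: 194.90 - 0.79q = 18.99 + 3.48q → q* = 41.1967.
Consumer price on the demand curve at q*: 219.01 − 0.79×41.1967 = 186.4646.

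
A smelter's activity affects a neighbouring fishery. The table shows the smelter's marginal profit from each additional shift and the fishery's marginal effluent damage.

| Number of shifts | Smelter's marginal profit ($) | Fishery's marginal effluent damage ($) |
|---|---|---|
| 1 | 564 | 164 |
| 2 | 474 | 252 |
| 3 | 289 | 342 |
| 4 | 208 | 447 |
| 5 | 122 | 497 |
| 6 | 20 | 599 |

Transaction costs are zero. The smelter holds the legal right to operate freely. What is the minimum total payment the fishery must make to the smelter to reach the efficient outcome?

Left alone the smelter would choose level 6 (marginal profit stays positive).
Efficient level: k* = 2 (marginal profit ≥ marginal effluent damage through 2).
The fishery must at least cover the smelter's forgone profit from cutting 6→2: 289 + 208 + 122 + 20 = 639.

$639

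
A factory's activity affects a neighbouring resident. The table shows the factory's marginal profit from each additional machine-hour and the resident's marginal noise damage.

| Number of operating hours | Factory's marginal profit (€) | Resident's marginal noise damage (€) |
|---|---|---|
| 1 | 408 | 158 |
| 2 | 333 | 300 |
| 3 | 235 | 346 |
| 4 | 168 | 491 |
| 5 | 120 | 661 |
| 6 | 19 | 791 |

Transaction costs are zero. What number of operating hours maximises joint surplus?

2

Bargaining reaches the level where marginal profit last exceeds marginal noise damage.
That holds through level 2 (333 ≥ 300) but not at 3 (235 < 346).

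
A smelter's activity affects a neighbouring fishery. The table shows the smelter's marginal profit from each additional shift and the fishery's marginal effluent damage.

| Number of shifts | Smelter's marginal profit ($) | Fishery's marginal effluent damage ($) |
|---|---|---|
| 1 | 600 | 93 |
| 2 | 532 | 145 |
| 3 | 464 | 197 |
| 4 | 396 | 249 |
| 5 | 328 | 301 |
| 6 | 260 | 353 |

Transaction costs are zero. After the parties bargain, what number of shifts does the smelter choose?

5

Bargaining reaches the level where marginal profit last exceeds marginal effluent damage.
That holds through level 5 (328 ≥ 301) but not at 6 (260 < 353).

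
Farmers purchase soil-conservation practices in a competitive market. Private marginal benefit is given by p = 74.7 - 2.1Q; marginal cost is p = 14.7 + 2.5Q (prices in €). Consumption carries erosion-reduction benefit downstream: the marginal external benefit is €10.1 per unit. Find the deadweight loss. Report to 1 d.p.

Market equilibrium (private): 14.7 + 2.5Q = 74.7 - 2.1Q → Q_m = 13.0435.
Social marginal benefit = demand + MEB = 84.8 - 2.1Q.
Set SMB = MC: 84.8 - 2.1Q = 14.7 + 2.5Q → Q* = 15.2391.
The welfare-loss triangle has base |Q_m − Q*| and height MEB(Q_m) (the vertical gap between SMB and MC is zero at Q* and MEB at Q_m).
DWL = ½ × 2.1956 × 10.1000 = 11.0878.

DWL = €11.1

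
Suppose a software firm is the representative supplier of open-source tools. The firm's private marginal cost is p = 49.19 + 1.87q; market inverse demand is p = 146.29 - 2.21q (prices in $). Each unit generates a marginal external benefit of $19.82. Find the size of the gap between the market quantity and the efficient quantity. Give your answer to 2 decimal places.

Market equilibrium (private): 49.19 + 1.87q = 146.29 - 2.21q → q_m = 23.7990.
Social marginal cost = private MC − MEB = 29.37 + 1.87q.
Set SMC = demand: 29.37 + 1.87q = 146.29 - 2.21q → q* = 28.6569.
Gap = |23.7990 − 28.6569| = 4.8579.

4.86 units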